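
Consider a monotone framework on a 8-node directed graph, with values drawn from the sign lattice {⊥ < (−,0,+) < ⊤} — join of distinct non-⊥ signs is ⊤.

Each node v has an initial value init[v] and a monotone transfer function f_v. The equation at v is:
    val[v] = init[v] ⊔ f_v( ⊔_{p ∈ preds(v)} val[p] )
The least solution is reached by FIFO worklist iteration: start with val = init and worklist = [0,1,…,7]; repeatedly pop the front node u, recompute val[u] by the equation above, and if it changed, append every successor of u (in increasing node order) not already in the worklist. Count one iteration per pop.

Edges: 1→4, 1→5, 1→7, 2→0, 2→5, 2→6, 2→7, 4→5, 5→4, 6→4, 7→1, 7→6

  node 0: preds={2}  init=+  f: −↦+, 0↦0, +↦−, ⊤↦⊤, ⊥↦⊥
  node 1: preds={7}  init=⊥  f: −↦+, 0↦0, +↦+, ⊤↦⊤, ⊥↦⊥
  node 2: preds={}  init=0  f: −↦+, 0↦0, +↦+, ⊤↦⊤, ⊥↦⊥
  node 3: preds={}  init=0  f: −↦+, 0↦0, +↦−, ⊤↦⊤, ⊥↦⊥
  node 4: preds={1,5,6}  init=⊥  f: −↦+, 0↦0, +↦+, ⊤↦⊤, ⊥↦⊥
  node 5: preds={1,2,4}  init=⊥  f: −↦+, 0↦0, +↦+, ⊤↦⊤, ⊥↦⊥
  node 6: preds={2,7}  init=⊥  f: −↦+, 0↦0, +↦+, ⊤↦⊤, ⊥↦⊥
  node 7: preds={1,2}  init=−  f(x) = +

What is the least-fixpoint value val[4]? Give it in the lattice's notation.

⊤

Worklist (14 pops):
  #1 pop 0: in=0 → ⊤ (was +); enqueue []
  #2 pop 1: in=− → + (was ⊥); enqueue []
  #3 pop 2: in=⊥ → 0 (no change)
  #4 pop 3: in=⊥ → 0 (no change)
  #5 pop 4: in=+ → + (was ⊥); enqueue []
  #6 pop 5: in=⊤ → ⊤ (was ⊥); enqueue [4]
  #7 pop 6: in=⊤ → ⊤ (was ⊥); enqueue []
  #8 pop 7: in=⊤ → ⊤ (was −); enqueue [1,6]
  #9 pop 4: in=⊤ → ⊤ (was +); enqueue [5]
  #10 pop 1: in=⊤ → ⊤ (was +); enqueue [4,7]
  #11 pop 6: in=⊤ → ⊤ (no change)
  #12 pop 5: in=⊤ → ⊤ (no change)
  #13 pop 4: in=⊤ → ⊤ (no change)
  #14 pop 7: in=⊤ → ⊤ (no change)

Fixpoint:
  val[0] = ⊤
  val[1] = ⊤
  val[2] = 0
  val[3] = 0
  val[4] = ⊤
  val[5] = ⊤
  val[6] = ⊤
  val[7] = ⊤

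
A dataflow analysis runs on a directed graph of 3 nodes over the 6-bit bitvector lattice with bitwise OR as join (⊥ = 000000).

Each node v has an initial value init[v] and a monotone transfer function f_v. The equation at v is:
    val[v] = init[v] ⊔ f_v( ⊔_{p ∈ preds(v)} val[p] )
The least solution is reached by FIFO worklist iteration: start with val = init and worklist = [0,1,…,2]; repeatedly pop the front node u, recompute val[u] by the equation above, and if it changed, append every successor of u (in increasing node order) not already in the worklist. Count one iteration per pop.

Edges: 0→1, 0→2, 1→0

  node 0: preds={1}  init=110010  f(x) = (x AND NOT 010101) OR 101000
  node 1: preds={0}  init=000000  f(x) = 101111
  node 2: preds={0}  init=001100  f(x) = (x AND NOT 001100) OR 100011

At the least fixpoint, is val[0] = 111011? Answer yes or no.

no

Iteration log — 4 steps:
  step 1. node 0  ⊔preds=000000  new=111010  old=110010  +wl: 
  step 2. node 1  ⊔preds=111010  new=101111  old=000000  +wl: 0
  step 3. node 2  ⊔preds=111010  new=111111  old=001100  +wl: 
  step 4. node 0  ⊔preds=101111  new=111010  stable

Least fixpoint reached:
  node 0: 111010
  node 1: 101111
  node 2: 111111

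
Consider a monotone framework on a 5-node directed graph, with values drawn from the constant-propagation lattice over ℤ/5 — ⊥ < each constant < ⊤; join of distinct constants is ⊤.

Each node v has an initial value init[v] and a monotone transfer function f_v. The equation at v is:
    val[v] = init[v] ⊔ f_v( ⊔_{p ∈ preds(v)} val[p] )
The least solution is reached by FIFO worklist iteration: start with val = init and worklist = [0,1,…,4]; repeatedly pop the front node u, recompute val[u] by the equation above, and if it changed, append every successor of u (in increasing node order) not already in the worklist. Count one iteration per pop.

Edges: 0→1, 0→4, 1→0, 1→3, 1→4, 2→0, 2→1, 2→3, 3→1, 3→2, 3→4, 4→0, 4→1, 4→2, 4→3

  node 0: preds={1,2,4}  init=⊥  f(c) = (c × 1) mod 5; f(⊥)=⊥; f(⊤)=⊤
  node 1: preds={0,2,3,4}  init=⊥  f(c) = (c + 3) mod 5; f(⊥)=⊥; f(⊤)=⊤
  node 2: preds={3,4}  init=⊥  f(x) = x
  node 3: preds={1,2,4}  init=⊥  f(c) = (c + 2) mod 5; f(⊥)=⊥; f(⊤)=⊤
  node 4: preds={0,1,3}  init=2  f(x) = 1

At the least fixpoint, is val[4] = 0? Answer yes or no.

Trace (12 dequeues):
  [1] u=0 | in 2 | out 2 | prev ⊥ | push {}
  [2] u=1 | in 2 | out 0 | prev ⊥ | push {0}
  [3] u=2 | in 2 | out 2 | prev ⊥ | push {1}
  [4] u=3 | in ⊤ | out ⊤ | prev ⊥ | push {2}
  [5] u=4 | in ⊤ | out ⊤ | prev 2 | push {3}
  [6] u=0 | in ⊤ | out ⊤ | prev 2 | push {4}
  [7] u=1 | in ⊤ | out ⊤ | prev 0 | push {0}
  [8] u=2 | in ⊤ | out ⊤ | prev 2 | push {1}
  [9] u=3 | in ⊤ | out ⊤ | ==
  [10] u=4 | in ⊤ | out ⊤ | ==
  [11] u=0 | in ⊤ | out ⊤ | ==
  [12] u=1 | in ⊤ | out ⊤ | ==

Converged values:
  [0] ⊤
  [1] ⊤
  [2] ⊤
  [3] ⊤
  [4] ⊤

no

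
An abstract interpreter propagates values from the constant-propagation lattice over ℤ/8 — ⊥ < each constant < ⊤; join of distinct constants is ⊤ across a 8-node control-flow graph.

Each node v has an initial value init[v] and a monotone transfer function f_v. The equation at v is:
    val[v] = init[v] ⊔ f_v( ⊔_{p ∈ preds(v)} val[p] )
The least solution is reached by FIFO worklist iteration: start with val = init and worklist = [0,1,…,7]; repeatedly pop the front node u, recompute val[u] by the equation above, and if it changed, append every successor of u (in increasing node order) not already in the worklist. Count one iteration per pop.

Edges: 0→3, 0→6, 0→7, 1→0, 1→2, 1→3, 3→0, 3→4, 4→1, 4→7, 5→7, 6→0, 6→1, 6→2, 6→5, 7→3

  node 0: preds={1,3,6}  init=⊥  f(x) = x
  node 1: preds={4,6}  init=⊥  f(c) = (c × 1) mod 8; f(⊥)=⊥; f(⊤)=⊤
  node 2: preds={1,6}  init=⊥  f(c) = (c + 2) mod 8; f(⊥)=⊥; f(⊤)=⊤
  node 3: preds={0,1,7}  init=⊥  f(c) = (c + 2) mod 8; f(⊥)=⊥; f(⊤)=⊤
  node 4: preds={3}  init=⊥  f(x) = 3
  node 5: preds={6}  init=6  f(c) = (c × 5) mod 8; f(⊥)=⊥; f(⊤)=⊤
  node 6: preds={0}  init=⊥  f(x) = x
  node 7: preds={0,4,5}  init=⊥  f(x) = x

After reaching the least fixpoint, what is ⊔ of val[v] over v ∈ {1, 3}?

⊤

Iteration log — 23 steps:
  step 1. node 0  ⊔preds=⊥  new=⊥  stable
  step 2. node 1  ⊔preds=⊥  new=⊥  stable
  step 3. node 2  ⊔preds=⊥  new=⊥  stable
  step 4. node 3  ⊔preds=⊥  new=⊥  stable
  step 5. node 4  ⊔preds=⊥  new=3  old=⊥  +wl: 1
  step 6. node 5  ⊔preds=⊥  new=6  stable
  step 7. node 6  ⊔preds=⊥  new=⊥  stable
  step 8. node 7  ⊔preds=⊤  new=⊤  old=⊥  +wl: 3
  step 9. node 1  ⊔preds=3  new=3  old=⊥  +wl: 0,2
  step 10. node 3  ⊔preds=⊤  new=⊤  old=⊥  +wl: 4
  step 11. node 0  ⊔preds=⊤  new=⊤  old=⊥  +wl: 3,6,7
  step 12. node 2  ⊔preds=3  new=5  old=⊥  +wl: 
  step 13. node 4  ⊔preds=⊤  new=3  stable
  step 14. node 3  ⊔preds=⊤  new=⊤  stable
  step 15. node 6  ⊔preds=⊤  new=⊤  old=⊥  +wl: 0,1,2,5
  step 16. node 7  ⊔preds=⊤  new=⊤  stable
  step 17. node 0  ⊔preds=⊤  new=⊤  stable
  step 18. node 1  ⊔preds=⊤  new=⊤  old=3  +wl: 0,3
  step 19. node 2  ⊔preds=⊤  new=⊤  old=5  +wl: 
  step 20. node 5  ⊔preds=⊤  new=⊤  old=6  +wl: 7
  step 21. node 0  ⊔preds=⊤  new=⊤  stable
  step 22. node 3  ⊔preds=⊤  new=⊤  stable
  step 23. node 7  ⊔preds=⊤  new=⊤  stable

Least fixpoint reached:
  node 0: ⊤
  node 1: ⊤
  node 2: ⊤
  node 3: ⊤
  node 4: 3
  node 5: ⊤
  node 6: ⊤
  node 7: ⊤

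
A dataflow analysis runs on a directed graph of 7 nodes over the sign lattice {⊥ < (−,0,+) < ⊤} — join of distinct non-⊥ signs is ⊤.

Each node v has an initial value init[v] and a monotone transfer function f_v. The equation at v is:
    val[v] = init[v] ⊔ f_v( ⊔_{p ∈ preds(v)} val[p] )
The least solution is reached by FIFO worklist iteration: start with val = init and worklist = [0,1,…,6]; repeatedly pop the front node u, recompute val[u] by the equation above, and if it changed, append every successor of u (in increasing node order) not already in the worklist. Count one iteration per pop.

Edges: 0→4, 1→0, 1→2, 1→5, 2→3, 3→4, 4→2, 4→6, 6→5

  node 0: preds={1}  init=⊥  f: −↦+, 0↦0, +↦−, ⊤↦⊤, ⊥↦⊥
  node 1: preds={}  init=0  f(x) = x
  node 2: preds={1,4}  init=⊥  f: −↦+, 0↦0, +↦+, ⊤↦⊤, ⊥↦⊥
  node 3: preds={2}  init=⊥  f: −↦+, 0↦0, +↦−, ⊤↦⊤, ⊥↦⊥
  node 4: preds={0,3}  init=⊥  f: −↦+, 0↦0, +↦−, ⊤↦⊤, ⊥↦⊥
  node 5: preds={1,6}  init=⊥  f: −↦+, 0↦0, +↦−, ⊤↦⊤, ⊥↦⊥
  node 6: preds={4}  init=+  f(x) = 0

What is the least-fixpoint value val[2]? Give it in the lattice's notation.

Trace (9 dequeues):
  [1] u=0 | in 0 | out 0 | prev ⊥ | push {}
  [2] u=1 | in ⊥ | out 0 | ==
  [3] u=2 | in 0 | out 0 | prev ⊥ | push {}
  [4] u=3 | in 0 | out 0 | prev ⊥ | push {}
  [5] u=4 | in 0 | out 0 | prev ⊥ | push {2}
  [6] u=5 | in ⊤ | out ⊤ | prev ⊥ | push {}
  [7] u=6 | in 0 | out ⊤ | prev + | push {5}
  [8] u=2 | in 0 | out 0 | ==
  [9] u=5 | in ⊤ | out ⊤ | ==

Converged values:
  [0] 0
  [1] 0
  [2] 0
  [3] 0
  [4] 0
  [5] ⊤
  [6] ⊤

0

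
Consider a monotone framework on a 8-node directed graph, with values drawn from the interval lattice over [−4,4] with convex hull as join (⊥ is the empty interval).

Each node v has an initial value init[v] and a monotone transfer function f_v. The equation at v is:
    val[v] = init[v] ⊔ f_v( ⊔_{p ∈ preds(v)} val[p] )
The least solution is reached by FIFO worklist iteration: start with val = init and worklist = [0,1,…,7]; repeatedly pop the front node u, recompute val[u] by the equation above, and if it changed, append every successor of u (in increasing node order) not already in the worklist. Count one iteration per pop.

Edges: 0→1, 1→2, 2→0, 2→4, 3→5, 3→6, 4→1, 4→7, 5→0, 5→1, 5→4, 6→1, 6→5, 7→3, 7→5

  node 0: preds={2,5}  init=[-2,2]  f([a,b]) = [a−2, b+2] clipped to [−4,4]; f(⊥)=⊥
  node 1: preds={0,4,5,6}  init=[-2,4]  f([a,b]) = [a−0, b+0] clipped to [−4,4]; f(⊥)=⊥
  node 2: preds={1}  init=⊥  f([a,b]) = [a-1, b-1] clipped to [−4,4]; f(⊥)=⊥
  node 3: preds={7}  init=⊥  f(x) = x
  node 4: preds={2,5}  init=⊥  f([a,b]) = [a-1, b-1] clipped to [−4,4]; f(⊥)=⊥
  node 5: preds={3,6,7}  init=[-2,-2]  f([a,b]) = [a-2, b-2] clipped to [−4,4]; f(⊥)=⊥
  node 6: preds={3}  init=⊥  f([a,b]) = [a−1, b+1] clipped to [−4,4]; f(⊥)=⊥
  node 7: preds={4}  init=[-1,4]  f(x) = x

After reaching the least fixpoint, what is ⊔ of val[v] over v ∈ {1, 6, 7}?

[-4,4]

Iteration log — 20 steps:
  step 1. node 0  ⊔preds=[-2,-2]  new=[-4,2]  old=[-2,2]  +wl: 
  step 2. node 1  ⊔preds=[-4,2]  new=[-4,4]  old=[-2,4]  +wl: 
  step 3. node 2  ⊔preds=[-4,4]  new=[-4,3]  old=⊥  +wl: 0
  step 4. node 3  ⊔preds=[-1,4]  new=[-1,4]  old=⊥  +wl: 
  step 5. node 4  ⊔preds=[-4,3]  new=[-4,2]  old=⊥  +wl: 1
  step 6. node 5  ⊔preds=[-1,4]  new=[-3,2]  old=[-2,-2]  +wl: 4
  step 7. node 6  ⊔preds=[-1,4]  new=[-2,4]  old=⊥  +wl: 5
  step 8. node 7  ⊔preds=[-4,2]  new=[-4,4]  old=[-1,4]  +wl: 3
  step 9. node 0  ⊔preds=[-4,3]  new=[-4,4]  old=[-4,2]  +wl: 
  step 10. node 1  ⊔preds=[-4,4]  new=[-4,4]  stable
  step 11. node 4  ⊔preds=[-4,3]  new=[-4,2]  stable
  step 12. node 5  ⊔preds=[-4,4]  new=[-4,2]  old=[-3,2]  +wl: 0,1,4
  step 13. node 3  ⊔preds=[-4,4]  new=[-4,4]  old=[-1,4]  +wl: 5,6
  step 14. node 0  ⊔preds=[-4,3]  new=[-4,4]  stable
  step 15. node 1  ⊔preds=[-4,4]  new=[-4,4]  stable
  step 16. node 4  ⊔preds=[-4,3]  new=[-4,2]  stable
  step 17. node 5  ⊔preds=[-4,4]  new=[-4,2]  stable
  step 18. node 6  ⊔preds=[-4,4]  new=[-4,4]  old=[-2,4]  +wl: 1,5
  step 19. node 1  ⊔preds=[-4,4]  new=[-4,4]  stable
  step 20. node 5  ⊔preds=[-4,4]  new=[-4,2]  stable

Least fixpoint reached:
  node 0: [-4,4]
  node 1: [-4,4]
  node 2: [-4,3]
  node 3: [-4,4]
  node 4: [-4,2]
  node 5: [-4,2]
  node 6: [-4,4]
  node 7: [-4,4]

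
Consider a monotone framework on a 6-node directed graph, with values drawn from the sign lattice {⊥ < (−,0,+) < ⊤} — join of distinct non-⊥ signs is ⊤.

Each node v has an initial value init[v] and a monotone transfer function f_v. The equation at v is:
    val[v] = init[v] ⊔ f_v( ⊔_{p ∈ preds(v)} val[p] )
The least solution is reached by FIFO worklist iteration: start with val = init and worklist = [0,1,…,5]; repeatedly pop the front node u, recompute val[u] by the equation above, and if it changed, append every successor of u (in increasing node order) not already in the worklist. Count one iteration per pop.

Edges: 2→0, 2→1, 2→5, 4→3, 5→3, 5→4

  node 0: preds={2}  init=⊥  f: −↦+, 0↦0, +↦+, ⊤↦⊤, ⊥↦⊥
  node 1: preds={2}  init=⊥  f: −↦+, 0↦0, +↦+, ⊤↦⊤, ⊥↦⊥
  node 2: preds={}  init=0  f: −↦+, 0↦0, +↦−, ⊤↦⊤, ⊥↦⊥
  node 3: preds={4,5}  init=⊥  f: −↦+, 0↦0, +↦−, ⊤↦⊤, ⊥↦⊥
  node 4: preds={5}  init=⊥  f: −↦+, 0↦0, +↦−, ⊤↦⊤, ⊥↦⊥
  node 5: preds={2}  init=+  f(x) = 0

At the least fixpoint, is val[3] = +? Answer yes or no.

no

Worklist (9 pops):
  #1 pop 0: in=0 → 0 (was ⊥); enqueue []
  #2 pop 1: in=0 → 0 (was ⊥); enqueue []
  #3 pop 2: in=⊥ → 0 (no change)
  #4 pop 3: in=+ → − (was ⊥); enqueue []
  #5 pop 4: in=+ → − (was ⊥); enqueue [3]
  #6 pop 5: in=0 → ⊤ (was +); enqueue [4]
  #7 pop 3: in=⊤ → ⊤ (was −); enqueue []
  #8 pop 4: in=⊤ → ⊤ (was −); enqueue [3]
  #9 pop 3: in=⊤ → ⊤ (no change)

Fixpoint:
  val[0] = 0
  val[1] = 0
  val[2] = 0
  val[3] = ⊤
  val[4] = ⊤
  val[5] = ⊤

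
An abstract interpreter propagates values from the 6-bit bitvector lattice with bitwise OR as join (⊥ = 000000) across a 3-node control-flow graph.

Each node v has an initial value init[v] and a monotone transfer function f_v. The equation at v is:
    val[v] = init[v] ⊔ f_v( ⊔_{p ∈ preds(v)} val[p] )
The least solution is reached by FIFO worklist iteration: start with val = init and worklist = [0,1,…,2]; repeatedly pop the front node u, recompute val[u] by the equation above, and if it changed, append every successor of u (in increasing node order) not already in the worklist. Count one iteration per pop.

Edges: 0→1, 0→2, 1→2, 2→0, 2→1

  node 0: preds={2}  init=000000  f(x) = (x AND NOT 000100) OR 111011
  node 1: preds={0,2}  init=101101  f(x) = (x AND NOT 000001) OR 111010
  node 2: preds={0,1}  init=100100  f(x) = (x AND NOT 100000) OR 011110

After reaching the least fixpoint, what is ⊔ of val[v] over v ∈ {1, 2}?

111111

Worklist (5 pops):
  #1 pop 0: in=100100 → 111011 (was 000000); enqueue []
  #2 pop 1: in=111111 → 111111 (was 101101); enqueue []
  #3 pop 2: in=111111 → 111111 (was 100100); enqueue [0,1]
  #4 pop 0: in=111111 → 111011 (no change)
  #5 pop 1: in=111111 → 111111 (no change)

Fixpoint:
  val[0] = 111011
  val[1] = 111111
  val[2] = 111111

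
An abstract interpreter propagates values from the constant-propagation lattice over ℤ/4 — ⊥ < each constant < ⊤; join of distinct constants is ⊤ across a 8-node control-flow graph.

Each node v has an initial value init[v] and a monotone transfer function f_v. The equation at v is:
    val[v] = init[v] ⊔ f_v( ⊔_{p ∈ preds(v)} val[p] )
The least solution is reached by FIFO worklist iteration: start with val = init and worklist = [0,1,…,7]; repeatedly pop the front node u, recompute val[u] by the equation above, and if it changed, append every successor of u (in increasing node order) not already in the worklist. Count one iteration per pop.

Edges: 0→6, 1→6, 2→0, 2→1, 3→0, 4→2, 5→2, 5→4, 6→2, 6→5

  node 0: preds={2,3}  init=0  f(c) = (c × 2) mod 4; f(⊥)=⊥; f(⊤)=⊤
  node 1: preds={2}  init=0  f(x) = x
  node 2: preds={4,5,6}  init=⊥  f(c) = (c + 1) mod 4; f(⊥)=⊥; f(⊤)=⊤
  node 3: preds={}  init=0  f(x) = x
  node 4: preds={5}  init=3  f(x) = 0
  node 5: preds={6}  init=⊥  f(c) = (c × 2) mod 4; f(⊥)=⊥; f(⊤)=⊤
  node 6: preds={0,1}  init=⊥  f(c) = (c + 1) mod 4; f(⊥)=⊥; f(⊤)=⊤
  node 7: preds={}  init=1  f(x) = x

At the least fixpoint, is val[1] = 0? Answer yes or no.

no

Trace (21 dequeues):
  [1] u=0 | in 0 | out 0 | ==
  [2] u=1 | in ⊥ | out 0 | ==
  [3] u=2 | in 3 | out 0 | prev ⊥ | push {0,1}
  [4] u=3 | in ⊥ | out 0 | ==
  [5] u=4 | in ⊥ | out ⊤ | prev 3 | push {2}
  [6] u=5 | in ⊥ | out ⊥ | ==
  [7] u=6 | in 0 | out 1 | prev ⊥ | push {5}
  [8] u=7 | in ⊥ | out 1 | ==
  [9] u=0 | in 0 | out 0 | ==
  [10] u=1 | in 0 | out 0 | ==
  [11] u=2 | in ⊤ | out ⊤ | prev 0 | push {0,1}
  [12] u=5 | in 1 | out 2 | prev ⊥ | push {2,4}
  [13] u=0 | in ⊤ | out ⊤ | prev 0 | push {6}
  [14] u=1 | in ⊤ | out ⊤ | prev 0 | push {}
  [15] u=2 | in ⊤ | out ⊤ | ==
  [16] u=4 | in 2 | out ⊤ | ==
  [17] u=6 | in ⊤ | out ⊤ | prev 1 | push {2,5}
  [18] u=2 | in ⊤ | out ⊤ | ==
  [19] u=5 | in ⊤ | out ⊤ | prev 2 | push {2,4}
  [20] u=2 | in ⊤ | out ⊤ | ==
  [21] u=4 | in ⊤ | out ⊤ | ==

Converged values:
  [0] ⊤
  [1] ⊤
  [2] ⊤
  [3] 0
  [4] ⊤
  [5] ⊤
  [6] ⊤
  [7] 1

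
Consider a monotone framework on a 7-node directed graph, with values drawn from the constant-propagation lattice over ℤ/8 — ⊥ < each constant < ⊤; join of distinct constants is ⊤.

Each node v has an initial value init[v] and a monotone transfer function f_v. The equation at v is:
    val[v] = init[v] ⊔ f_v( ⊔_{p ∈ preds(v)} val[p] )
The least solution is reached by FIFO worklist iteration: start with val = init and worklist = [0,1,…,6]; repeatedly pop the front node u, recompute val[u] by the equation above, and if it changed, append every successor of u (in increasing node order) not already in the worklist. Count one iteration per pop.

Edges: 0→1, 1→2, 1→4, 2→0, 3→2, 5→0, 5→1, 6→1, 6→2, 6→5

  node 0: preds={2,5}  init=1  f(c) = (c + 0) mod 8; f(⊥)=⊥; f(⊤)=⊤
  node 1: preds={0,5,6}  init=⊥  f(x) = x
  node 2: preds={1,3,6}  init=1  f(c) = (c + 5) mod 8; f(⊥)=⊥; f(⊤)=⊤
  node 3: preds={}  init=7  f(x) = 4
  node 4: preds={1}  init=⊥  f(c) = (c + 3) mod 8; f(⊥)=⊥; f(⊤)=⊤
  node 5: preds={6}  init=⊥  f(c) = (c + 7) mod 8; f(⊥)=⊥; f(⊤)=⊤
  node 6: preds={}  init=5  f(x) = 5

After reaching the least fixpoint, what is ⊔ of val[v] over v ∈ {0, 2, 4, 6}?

Trace (10 dequeues):
  [1] u=0 | in 1 | out 1 | ==
  [2] u=1 | in ⊤ | out ⊤ | prev ⊥ | push {}
  [3] u=2 | in ⊤ | out ⊤ | prev 1 | push {0}
  [4] u=3 | in ⊥ | out ⊤ | prev 7 | push {2}
  [5] u=4 | in ⊤ | out ⊤ | prev ⊥ | push {}
  [6] u=5 | in 5 | out 4 | prev ⊥ | push {1}
  [7] u=6 | in ⊥ | out 5 | ==
  [8] u=0 | in ⊤ | out ⊤ | prev 1 | push {}
  [9] u=2 | in ⊤ | out ⊤ | ==
  [10] u=1 | in ⊤ | out ⊤ | ==

Converged values:
  [0] ⊤
  [1] ⊤
  [2] ⊤
  [3] ⊤
  [4] ⊤
  [5] 4
  [6] 5

⊤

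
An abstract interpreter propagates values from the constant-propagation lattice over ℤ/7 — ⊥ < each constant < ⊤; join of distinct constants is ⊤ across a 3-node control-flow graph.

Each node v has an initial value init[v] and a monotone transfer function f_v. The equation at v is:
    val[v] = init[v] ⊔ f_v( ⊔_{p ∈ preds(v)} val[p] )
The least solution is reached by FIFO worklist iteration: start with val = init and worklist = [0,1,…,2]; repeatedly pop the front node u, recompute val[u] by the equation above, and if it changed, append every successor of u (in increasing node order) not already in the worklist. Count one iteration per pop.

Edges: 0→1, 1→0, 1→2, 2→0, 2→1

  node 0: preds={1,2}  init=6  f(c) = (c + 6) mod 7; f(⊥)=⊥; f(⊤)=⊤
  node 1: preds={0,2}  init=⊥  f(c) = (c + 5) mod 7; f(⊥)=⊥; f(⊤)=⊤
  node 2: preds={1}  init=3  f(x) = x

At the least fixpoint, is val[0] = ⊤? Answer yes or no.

yes

Trace (5 dequeues):
  [1] u=0 | in 3 | out ⊤ | prev 6 | push {}
  [2] u=1 | in ⊤ | out ⊤ | prev ⊥ | push {0}
  [3] u=2 | in ⊤ | out ⊤ | prev 3 | push {1}
  [4] u=0 | in ⊤ | out ⊤ | ==
  [5] u=1 | in ⊤ | out ⊤ | ==

Converged values:
  [0] ⊤
  [1] ⊤
  [2] ⊤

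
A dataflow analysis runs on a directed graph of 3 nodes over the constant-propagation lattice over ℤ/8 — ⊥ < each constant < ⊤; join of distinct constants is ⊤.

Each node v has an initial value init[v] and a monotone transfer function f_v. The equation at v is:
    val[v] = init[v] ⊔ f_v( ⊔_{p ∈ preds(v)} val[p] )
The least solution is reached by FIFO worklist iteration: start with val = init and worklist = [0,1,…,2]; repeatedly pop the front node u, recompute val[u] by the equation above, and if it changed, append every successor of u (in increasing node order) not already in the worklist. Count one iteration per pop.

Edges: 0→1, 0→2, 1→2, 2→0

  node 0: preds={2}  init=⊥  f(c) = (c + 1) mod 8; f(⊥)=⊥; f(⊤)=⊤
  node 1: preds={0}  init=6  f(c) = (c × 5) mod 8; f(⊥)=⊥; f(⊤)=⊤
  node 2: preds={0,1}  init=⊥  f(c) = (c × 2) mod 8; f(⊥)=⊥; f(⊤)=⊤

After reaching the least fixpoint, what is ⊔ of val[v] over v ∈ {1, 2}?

Iteration log — 9 steps:
  step 1. node 0  ⊔preds=⊥  new=⊥  stable
  step 2. node 1  ⊔preds=⊥  new=6  stable
  step 3. node 2  ⊔preds=6  new=4  old=⊥  +wl: 0
  step 4. node 0  ⊔preds=4  new=5  old=⊥  +wl: 1,2
  step 5. node 1  ⊔preds=5  new=⊤  old=6  +wl: 
  step 6. node 2  ⊔preds=⊤  new=⊤  old=4  +wl: 0
  step 7. node 0  ⊔preds=⊤  new=⊤  old=5  +wl: 1,2
  step 8. node 1  ⊔preds=⊤  new=⊤  stable
  step 9. node 2  ⊔preds=⊤  new=⊤  stable

Least fixpoint reached:
  node 0: ⊤
  node 1: ⊤
  node 2: ⊤

⊤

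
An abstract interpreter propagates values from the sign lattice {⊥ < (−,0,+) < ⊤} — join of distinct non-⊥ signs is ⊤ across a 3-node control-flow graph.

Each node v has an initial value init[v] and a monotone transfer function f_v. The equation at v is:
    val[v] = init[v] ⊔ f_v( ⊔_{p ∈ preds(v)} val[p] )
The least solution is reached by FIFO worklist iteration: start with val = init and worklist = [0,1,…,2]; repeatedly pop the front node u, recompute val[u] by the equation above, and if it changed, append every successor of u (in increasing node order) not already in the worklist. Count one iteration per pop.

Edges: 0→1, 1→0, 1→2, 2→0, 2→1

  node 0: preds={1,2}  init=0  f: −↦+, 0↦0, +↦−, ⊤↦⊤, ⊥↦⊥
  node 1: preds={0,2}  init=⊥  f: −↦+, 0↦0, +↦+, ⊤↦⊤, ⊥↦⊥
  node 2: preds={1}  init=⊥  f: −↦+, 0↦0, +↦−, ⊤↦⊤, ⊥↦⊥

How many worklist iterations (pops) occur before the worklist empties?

Worklist (5 pops):
  #1 pop 0: in=⊥ → 0 (no change)
  #2 pop 1: in=0 → 0 (was ⊥); enqueue [0]
  #3 pop 2: in=0 → 0 (was ⊥); enqueue [1]
  #4 pop 0: in=0 → 0 (no change)
  #5 pop 1: in=0 → 0 (no change)

Fixpoint:
  val[0] = 0
  val[1] = 0
  val[2] = 0

5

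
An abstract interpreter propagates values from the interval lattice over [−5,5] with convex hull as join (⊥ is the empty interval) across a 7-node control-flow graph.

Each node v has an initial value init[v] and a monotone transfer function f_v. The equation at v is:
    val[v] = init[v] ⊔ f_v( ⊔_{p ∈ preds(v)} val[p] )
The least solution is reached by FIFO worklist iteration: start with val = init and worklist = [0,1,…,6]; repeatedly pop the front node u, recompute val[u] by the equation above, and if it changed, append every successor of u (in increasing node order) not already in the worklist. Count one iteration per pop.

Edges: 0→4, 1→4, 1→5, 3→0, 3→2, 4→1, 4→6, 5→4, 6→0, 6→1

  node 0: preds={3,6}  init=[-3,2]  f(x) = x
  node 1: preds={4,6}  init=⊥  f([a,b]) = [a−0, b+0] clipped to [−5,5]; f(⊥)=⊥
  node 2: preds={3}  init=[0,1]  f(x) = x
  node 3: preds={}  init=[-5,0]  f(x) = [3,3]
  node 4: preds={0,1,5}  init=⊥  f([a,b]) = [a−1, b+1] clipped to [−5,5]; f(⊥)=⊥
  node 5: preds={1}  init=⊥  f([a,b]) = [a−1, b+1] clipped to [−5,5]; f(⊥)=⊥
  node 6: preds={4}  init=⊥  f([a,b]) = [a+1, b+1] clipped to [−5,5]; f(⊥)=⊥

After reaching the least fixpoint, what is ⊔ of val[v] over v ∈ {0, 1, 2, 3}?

[-5,5]

Trace (19 dequeues):
  [1] u=0 | in [-5,0] | out [-5,2] | prev [-3,2] | push {}
  [2] u=1 | in ⊥ | out ⊥ | ==
  [3] u=2 | in [-5,0] | out [-5,1] | prev [0,1] | push {}
  [4] u=3 | in ⊥ | out [-5,3] | prev [-5,0] | push {0,2}
  [5] u=4 | in [-5,2] | out [-5,3] | prev ⊥ | push {1}
  [6] u=5 | in ⊥ | out ⊥ | ==
  [7] u=6 | in [-5,3] | out [-4,4] | prev ⊥ | push {}
  [8] u=0 | in [-5,4] | out [-5,4] | prev [-5,2] | push {4}
  [9] u=2 | in [-5,3] | out [-5,3] | prev [-5,1] | push {}
  [10] u=1 | in [-5,4] | out [-5,4] | prev ⊥ | push {5}
  [11] u=4 | in [-5,4] | out [-5,5] | prev [-5,3] | push {1,6}
  [12] u=5 | in [-5,4] | out [-5,5] | prev ⊥ | push {4}
  [13] u=1 | in [-5,5] | out [-5,5] | prev [-5,4] | push {5}
  [14] u=6 | in [-5,5] | out [-4,5] | prev [-4,4] | push {0,1}
  [15] u=4 | in [-5,5] | out [-5,5] | ==
  [16] u=5 | in [-5,5] | out [-5,5] | ==
  [17] u=0 | in [-5,5] | out [-5,5] | prev [-5,4] | push {4}
  [18] u=1 | in [-5,5] | out [-5,5] | ==
  [19] u=4 | in [-5,5] | out [-5,5] | ==

Converged values:
  [0] [-5,5]
  [1] [-5,5]
  [2] [-5,3]
  [3] [-5,3]
  [4] [-5,5]
  [5] [-5,5]
  [6] [-4,5]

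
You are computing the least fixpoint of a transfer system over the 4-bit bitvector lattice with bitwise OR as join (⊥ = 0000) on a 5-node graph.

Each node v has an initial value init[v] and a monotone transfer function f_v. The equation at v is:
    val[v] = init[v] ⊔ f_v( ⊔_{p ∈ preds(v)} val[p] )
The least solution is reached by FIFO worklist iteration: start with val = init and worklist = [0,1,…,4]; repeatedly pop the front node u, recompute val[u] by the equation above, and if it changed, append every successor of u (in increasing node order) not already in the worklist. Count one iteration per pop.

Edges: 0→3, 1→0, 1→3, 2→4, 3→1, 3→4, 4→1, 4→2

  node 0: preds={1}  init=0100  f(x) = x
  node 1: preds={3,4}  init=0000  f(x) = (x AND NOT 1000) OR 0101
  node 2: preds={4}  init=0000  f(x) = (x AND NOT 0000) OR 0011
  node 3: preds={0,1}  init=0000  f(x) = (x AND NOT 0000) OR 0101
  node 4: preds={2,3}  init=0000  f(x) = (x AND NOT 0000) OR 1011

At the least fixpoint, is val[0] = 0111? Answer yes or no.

Worklist (13 pops):
  #1 pop 0: in=0000 → 0100 (no change)
  #2 pop 1: in=0000 → 0101 (was 0000); enqueue [0]
  #3 pop 2: in=0000 → 0011 (was 0000); enqueue []
  #4 pop 3: in=0101 → 0101 (was 0000); enqueue [1]
  #5 pop 4: in=0111 → 1111 (was 0000); enqueue [2]
  #6 pop 0: in=0101 → 0101 (was 0100); enqueue [3]
  #7 pop 1: in=1111 → 0111 (was 0101); enqueue [0]
  #8 pop 2: in=1111 → 1111 (was 0011); enqueue [4]
  #9 pop 3: in=0111 → 0111 (was 0101); enqueue [1]
  #10 pop 0: in=0111 → 0111 (was 0101); enqueue [3]
  #11 pop 4: in=1111 → 1111 (no change)
  #12 pop 1: in=1111 → 0111 (no change)
  #13 pop 3: in=0111 → 0111 (no change)

Fixpoint:
  val[0] = 0111
  val[1] = 0111
  val[2] = 1111
  val[3] = 0111
  val[4] = 1111

yes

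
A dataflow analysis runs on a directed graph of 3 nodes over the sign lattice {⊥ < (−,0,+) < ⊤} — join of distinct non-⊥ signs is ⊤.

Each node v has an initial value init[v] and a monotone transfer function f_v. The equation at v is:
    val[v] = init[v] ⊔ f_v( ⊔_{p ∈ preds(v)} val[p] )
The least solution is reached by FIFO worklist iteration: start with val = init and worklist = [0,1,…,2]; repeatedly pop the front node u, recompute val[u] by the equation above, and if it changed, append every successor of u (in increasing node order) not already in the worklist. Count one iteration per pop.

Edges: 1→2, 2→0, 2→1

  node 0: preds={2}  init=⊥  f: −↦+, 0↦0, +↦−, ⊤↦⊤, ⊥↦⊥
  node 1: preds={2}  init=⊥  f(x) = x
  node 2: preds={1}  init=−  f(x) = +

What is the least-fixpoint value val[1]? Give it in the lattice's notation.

⊤

Trace (6 dequeues):
  [1] u=0 | in − | out + | prev ⊥ | push {}
  [2] u=1 | in − | out − | prev ⊥ | push {}
  [3] u=2 | in − | out ⊤ | prev − | push {0,1}
  [4] u=0 | in ⊤ | out ⊤ | prev + | push {}
  [5] u=1 | in ⊤ | out ⊤ | prev − | push {2}
  [6] u=2 | in ⊤ | out ⊤ | ==

Converged values:
  [0] ⊤
  [1] ⊤
  [2] ⊤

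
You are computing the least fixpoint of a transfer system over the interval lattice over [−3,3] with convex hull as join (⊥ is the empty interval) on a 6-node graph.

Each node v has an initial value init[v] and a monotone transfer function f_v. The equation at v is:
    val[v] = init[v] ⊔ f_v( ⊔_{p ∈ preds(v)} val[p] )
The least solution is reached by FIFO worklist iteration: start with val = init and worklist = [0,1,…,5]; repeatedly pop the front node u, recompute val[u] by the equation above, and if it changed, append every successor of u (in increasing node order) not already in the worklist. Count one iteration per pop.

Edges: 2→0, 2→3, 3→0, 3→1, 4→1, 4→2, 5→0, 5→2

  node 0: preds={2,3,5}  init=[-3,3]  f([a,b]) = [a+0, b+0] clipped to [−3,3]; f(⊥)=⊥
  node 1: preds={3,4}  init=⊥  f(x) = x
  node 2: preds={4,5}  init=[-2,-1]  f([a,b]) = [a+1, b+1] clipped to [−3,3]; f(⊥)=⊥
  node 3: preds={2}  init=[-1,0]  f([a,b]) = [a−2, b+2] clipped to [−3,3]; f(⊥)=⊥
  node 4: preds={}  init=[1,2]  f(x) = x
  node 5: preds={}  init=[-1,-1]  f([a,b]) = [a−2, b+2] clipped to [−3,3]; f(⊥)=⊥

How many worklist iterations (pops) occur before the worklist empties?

8

Trace (8 dequeues):
  [1] u=0 | in [-2,0] | out [-3,3] | ==
  [2] u=1 | in [-1,2] | out [-1,2] | prev ⊥ | push {}
  [3] u=2 | in [-1,2] | out [-2,3] | prev [-2,-1] | push {0}
  [4] u=3 | in [-2,3] | out [-3,3] | prev [-1,0] | push {1}
  [5] u=4 | in ⊥ | out [1,2] | ==
  [6] u=5 | in ⊥ | out [-1,-1] | ==
  [7] u=0 | in [-3,3] | out [-3,3] | ==
  [8] u=1 | in [-3,3] | out [-3,3] | prev [-1,2] | push {}

Converged values:
  [0] [-3,3]
  [1] [-3,3]
  [2] [-2,3]
  [3] [-3,3]
  [4] [1,2]
  [5] [-1,-1]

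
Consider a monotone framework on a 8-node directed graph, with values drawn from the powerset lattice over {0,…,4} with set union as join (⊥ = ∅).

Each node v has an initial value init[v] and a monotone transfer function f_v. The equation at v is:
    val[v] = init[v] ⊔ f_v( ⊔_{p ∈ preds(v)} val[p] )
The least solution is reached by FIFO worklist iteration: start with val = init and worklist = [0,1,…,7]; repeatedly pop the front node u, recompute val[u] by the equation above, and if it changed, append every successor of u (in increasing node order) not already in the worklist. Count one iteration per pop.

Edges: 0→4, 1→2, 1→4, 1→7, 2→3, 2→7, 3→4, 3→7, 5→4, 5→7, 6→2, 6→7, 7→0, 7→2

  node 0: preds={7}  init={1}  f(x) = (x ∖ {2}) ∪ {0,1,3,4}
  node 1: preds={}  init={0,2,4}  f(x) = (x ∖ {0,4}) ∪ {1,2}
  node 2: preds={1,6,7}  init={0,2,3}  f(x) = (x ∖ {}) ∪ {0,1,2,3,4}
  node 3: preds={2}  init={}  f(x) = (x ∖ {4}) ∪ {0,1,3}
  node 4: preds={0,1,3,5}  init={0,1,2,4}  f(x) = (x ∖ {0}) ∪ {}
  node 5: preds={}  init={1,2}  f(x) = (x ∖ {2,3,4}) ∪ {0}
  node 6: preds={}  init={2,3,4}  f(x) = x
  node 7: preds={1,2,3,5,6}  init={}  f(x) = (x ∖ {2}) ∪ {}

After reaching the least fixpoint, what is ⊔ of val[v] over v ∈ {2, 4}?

Trace (11 dequeues):
  [1] u=0 | in {} | out {0,1,3,4} | prev {1} | push {}
  [2] u=1 | in {} | out {0,1,2,4} | prev {0,2,4} | push {}
  [3] u=2 | in {0,1,2,3,4} | out {0,1,2,3,4} | prev {0,2,3} | push {}
  [4] u=3 | in {0,1,2,3,4} | out {0,1,2,3} | prev {} | push {}
  [5] u=4 | in {0,1,2,3,4} | out {0,1,2,3,4} | prev {0,1,2,4} | push {}
  [6] u=5 | in {} | out {0,1,2} | prev {1,2} | push {4}
  [7] u=6 | in {} | out {2,3,4} | ==
  [8] u=7 | in {0,1,2,3,4} | out {0,1,3,4} | prev {} | push {0,2}
  [9] u=4 | in {0,1,2,3,4} | out {0,1,2,3,4} | ==
  [10] u=0 | in {0,1,3,4} | out {0,1,3,4} | ==
  [11] u=2 | in {0,1,2,3,4} | out {0,1,2,3,4} | ==

Converged values:
  [0] {0,1,3,4}
  [1] {0,1,2,4}
  [2] {0,1,2,3,4}
  [3] {0,1,2,3}
  [4] {0,1,2,3,4}
  [5] {0,1,2}
  [6] {2,3,4}
  [7] {0,1,3,4}

{0,1,2,3,4}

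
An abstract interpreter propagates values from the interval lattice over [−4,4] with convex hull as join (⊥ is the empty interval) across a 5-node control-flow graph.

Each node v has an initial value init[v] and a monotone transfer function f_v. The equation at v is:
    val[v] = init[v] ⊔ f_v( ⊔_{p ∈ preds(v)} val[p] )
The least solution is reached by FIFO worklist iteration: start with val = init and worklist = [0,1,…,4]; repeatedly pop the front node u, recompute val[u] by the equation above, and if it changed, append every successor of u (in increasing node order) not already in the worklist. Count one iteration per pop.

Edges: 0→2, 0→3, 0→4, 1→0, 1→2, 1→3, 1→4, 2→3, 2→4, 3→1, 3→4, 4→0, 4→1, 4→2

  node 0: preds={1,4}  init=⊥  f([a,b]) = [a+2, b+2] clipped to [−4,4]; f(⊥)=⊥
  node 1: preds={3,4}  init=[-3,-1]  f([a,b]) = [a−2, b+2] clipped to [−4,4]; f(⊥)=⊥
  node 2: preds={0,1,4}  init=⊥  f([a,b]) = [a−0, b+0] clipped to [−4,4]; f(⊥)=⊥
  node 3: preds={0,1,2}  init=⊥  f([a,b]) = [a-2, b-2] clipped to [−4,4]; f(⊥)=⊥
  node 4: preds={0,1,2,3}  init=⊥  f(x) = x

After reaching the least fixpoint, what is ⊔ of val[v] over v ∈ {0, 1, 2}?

Iteration log — 15 steps:
  step 1. node 0  ⊔preds=[-3,-1]  new=[-1,1]  old=⊥  +wl: 
  step 2. node 1  ⊔preds=⊥  new=[-3,-1]  stable
  step 3. node 2  ⊔preds=[-3,1]  new=[-3,1]  old=⊥  +wl: 
  step 4. node 3  ⊔preds=[-3,1]  new=[-4,-1]  old=⊥  +wl: 1
  step 5. node 4  ⊔preds=[-4,1]  new=[-4,1]  old=⊥  +wl: 0,2
  step 6. node 1  ⊔preds=[-4,1]  new=[-4,3]  old=[-3,-1]  +wl: 3,4
  step 7. node 0  ⊔preds=[-4,3]  new=[-2,4]  old=[-1,1]  +wl: 
  step 8. node 2  ⊔preds=[-4,4]  new=[-4,4]  old=[-3,1]  +wl: 
  step 9. node 3  ⊔preds=[-4,4]  new=[-4,2]  old=[-4,-1]  +wl: 1
  step 10. node 4  ⊔preds=[-4,4]  new=[-4,4]  old=[-4,1]  +wl: 0,2
  step 11. node 1  ⊔preds=[-4,4]  new=[-4,4]  old=[-4,3]  +wl: 3,4
  step 12. node 0  ⊔preds=[-4,4]  new=[-2,4]  stable
  step 13. node 2  ⊔preds=[-4,4]  new=[-4,4]  stable
  step 14. node 3  ⊔preds=[-4,4]  new=[-4,2]  stable
  step 15. node 4  ⊔preds=[-4,4]  new=[-4,4]  stable

Least fixpoint reached:
  node 0: [-2,4]
  node 1: [-4,4]
  node 2: [-4,4]
  node 3: [-4,2]
  node 4: [-4,4]

[-4,4]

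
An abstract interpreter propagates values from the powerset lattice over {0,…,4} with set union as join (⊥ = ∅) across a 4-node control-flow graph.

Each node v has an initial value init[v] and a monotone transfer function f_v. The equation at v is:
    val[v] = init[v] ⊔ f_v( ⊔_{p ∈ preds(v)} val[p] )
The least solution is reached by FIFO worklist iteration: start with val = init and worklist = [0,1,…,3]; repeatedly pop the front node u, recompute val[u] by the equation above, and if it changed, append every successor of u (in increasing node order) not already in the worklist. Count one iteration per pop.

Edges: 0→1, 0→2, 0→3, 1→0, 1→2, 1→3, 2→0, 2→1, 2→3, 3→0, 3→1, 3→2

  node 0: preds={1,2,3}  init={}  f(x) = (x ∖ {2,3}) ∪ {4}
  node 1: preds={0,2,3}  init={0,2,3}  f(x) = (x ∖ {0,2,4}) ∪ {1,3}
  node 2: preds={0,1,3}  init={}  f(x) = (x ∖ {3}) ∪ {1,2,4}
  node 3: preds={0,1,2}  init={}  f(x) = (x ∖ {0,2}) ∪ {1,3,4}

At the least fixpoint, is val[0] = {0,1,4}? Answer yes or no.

yes

Trace (8 dequeues):
  [1] u=0 | in {0,2,3} | out {0,4} | prev {} | push {}
  [2] u=1 | in {0,4} | out {0,1,2,3} | prev {0,2,3} | push {0}
  [3] u=2 | in {0,1,2,3,4} | out {0,1,2,4} | prev {} | push {1}
  [4] u=3 | in {0,1,2,3,4} | out {1,3,4} | prev {} | push {2}
  [5] u=0 | in {0,1,2,3,4} | out {0,1,4} | prev {0,4} | push {3}
  [6] u=1 | in {0,1,2,3,4} | out {0,1,2,3} | ==
  [7] u=2 | in {0,1,2,3,4} | out {0,1,2,4} | ==
  [8] u=3 | in {0,1,2,3,4} | out {1,3,4} | ==

Converged values:
  [0] {0,1,4}
  [1] {0,1,2,3}
  [2] {0,1,2,4}
  [3] {1,3,4}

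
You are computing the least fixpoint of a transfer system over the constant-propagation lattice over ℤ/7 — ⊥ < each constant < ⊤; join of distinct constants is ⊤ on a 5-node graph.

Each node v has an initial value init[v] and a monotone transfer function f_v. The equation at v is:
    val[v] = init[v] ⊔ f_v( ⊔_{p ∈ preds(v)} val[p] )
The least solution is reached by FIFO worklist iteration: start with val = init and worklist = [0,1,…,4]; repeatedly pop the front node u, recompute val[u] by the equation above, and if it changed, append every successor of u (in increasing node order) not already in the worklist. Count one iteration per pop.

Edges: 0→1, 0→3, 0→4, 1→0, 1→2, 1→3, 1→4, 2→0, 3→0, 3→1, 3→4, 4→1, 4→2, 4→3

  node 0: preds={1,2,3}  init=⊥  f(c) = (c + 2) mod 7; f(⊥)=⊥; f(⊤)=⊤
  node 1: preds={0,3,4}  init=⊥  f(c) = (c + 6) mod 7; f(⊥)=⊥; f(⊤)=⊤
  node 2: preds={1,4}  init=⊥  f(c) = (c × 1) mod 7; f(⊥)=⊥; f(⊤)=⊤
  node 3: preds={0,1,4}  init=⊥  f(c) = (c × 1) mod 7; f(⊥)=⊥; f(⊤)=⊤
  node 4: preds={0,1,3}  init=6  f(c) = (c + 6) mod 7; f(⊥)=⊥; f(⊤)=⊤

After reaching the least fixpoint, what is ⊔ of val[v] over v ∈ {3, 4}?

⊤

Worklist (11 pops):
  #1 pop 0: in=⊥ → ⊥ (no change)
  #2 pop 1: in=6 → 5 (was ⊥); enqueue [0]
  #3 pop 2: in=⊤ → ⊤ (was ⊥); enqueue []
  #4 pop 3: in=⊤ → ⊤ (was ⊥); enqueue [1]
  #5 pop 4: in=⊤ → ⊤ (was 6); enqueue [2,3]
  #6 pop 0: in=⊤ → ⊤ (was ⊥); enqueue [4]
  #7 pop 1: in=⊤ → ⊤ (was 5); enqueue [0]
  #8 pop 2: in=⊤ → ⊤ (no change)
  #9 pop 3: in=⊤ → ⊤ (no change)
  #10 pop 4: in=⊤ → ⊤ (no change)
  #11 pop 0: in=⊤ → ⊤ (no change)

Fixpoint:
  val[0] = ⊤
  val[1] = ⊤
  val[2] = ⊤
  val[3] = ⊤
  val[4] = ⊤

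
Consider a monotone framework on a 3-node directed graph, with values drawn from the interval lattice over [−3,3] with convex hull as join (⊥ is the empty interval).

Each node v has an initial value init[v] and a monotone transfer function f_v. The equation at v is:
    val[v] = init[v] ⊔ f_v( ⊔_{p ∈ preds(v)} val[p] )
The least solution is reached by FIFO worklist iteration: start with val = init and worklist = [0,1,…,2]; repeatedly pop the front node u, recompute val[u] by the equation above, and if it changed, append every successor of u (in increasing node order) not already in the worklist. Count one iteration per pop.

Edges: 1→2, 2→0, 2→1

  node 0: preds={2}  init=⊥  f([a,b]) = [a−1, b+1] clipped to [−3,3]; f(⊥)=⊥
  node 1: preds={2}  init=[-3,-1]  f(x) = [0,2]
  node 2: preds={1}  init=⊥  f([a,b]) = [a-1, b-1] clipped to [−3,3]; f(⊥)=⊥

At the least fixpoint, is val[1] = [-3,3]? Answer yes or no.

no

Worklist (5 pops):
  #1 pop 0: in=⊥ → ⊥ (no change)
  #2 pop 1: in=⊥ → [-3,2] (was [-3,-1]); enqueue []
  #3 pop 2: in=[-3,2] → [-3,1] (was ⊥); enqueue [0,1]
  #4 pop 0: in=[-3,1] → [-3,2] (was ⊥); enqueue []
  #5 pop 1: in=[-3,1] → [-3,2] (no change)

Fixpoint:
  val[0] = [-3,2]
  val[1] = [-3,2]
  val[2] = [-3,1]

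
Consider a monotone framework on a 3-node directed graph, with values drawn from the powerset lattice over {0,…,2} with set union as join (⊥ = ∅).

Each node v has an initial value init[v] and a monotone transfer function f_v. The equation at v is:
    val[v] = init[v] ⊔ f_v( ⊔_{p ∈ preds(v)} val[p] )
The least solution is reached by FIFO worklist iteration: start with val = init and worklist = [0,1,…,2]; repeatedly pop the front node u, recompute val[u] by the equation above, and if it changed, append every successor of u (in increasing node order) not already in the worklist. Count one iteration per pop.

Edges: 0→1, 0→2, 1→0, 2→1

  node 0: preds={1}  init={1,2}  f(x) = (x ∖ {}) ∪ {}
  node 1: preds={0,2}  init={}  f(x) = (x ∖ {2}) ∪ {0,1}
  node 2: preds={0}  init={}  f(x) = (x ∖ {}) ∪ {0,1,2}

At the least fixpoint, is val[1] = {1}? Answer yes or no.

Iteration log — 6 steps:
  step 1. node 0  ⊔preds={}  new={1,2}  stable
  step 2. node 1  ⊔preds={1,2}  new={0,1}  old={}  +wl: 0
  step 3. node 2  ⊔preds={1,2}  new={0,1,2}  old={}  +wl: 1
  step 4. node 0  ⊔preds={0,1}  new={0,1,2}  old={1,2}  +wl: 2
  step 5. node 1  ⊔preds={0,1,2}  new={0,1}  stable
  step 6. node 2  ⊔preds={0,1,2}  new={0,1,2}  stable

Least fixpoint reached:
  node 0: {0,1,2}
  node 1: {0,1}
  node 2: {0,1,2}

no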